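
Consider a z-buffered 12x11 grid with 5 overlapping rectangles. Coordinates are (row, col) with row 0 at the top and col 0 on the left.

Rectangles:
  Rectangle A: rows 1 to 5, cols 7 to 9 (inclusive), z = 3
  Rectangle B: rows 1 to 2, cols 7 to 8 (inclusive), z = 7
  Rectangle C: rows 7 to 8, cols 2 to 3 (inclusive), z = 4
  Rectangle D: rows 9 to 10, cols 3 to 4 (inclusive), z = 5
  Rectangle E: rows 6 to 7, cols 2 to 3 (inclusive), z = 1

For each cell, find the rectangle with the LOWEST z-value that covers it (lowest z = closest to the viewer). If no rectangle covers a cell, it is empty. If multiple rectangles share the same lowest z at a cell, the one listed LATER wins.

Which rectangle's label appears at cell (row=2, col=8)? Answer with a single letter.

Check cell (2,8):
  A: rows 1-5 cols 7-9 z=3 -> covers; best now A (z=3)
  B: rows 1-2 cols 7-8 z=7 -> covers; best now A (z=3)
  C: rows 7-8 cols 2-3 -> outside (row miss)
  D: rows 9-10 cols 3-4 -> outside (row miss)
  E: rows 6-7 cols 2-3 -> outside (row miss)
Winner: A at z=3

Answer: A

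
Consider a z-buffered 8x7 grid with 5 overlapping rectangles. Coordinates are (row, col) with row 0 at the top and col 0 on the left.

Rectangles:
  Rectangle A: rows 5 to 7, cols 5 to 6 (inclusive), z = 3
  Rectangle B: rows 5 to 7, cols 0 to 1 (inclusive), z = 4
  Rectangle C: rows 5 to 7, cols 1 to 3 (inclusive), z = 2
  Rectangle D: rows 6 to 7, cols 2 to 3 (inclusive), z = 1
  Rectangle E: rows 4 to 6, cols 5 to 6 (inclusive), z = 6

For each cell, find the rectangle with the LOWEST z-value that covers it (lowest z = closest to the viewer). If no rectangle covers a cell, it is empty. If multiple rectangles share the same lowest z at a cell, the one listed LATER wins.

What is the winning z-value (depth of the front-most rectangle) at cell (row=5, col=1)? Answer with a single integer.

Check cell (5,1):
  A: rows 5-7 cols 5-6 -> outside (col miss)
  B: rows 5-7 cols 0-1 z=4 -> covers; best now B (z=4)
  C: rows 5-7 cols 1-3 z=2 -> covers; best now C (z=2)
  D: rows 6-7 cols 2-3 -> outside (row miss)
  E: rows 4-6 cols 5-6 -> outside (col miss)
Winner: C at z=2

Answer: 2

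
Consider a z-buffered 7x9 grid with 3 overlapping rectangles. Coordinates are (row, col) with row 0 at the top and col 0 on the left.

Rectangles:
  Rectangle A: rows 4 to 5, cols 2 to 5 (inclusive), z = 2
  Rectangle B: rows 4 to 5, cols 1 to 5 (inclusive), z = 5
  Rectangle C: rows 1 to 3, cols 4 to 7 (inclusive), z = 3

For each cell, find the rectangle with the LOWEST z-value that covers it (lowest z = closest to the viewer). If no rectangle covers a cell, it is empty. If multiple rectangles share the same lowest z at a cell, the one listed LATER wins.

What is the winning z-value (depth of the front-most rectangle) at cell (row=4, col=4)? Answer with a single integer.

Answer: 2

Derivation:
Check cell (4,4):
  A: rows 4-5 cols 2-5 z=2 -> covers; best now A (z=2)
  B: rows 4-5 cols 1-5 z=5 -> covers; best now A (z=2)
  C: rows 1-3 cols 4-7 -> outside (row miss)
Winner: A at z=2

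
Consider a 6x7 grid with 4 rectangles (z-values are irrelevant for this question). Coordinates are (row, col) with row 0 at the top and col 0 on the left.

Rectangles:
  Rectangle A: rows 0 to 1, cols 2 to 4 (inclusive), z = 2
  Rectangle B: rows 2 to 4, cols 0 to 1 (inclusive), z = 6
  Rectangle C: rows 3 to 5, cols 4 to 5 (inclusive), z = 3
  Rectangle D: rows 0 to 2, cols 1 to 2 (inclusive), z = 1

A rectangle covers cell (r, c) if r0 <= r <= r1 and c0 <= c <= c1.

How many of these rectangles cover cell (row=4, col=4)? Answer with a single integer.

Answer: 1

Derivation:
Check cell (4,4):
  A: rows 0-1 cols 2-4 -> outside (row miss)
  B: rows 2-4 cols 0-1 -> outside (col miss)
  C: rows 3-5 cols 4-5 -> covers
  D: rows 0-2 cols 1-2 -> outside (row miss)
Count covering = 1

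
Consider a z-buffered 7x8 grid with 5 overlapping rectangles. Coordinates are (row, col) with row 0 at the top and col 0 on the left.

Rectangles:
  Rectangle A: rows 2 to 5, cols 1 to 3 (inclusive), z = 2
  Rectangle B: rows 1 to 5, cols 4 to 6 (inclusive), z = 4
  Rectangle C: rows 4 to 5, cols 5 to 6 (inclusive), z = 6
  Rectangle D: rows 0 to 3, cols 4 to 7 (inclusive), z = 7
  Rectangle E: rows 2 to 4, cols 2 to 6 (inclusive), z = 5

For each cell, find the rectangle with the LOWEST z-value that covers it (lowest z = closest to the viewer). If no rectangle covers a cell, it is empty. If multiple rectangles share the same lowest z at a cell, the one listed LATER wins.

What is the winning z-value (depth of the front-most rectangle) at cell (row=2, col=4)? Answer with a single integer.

Answer: 4

Derivation:
Check cell (2,4):
  A: rows 2-5 cols 1-3 -> outside (col miss)
  B: rows 1-5 cols 4-6 z=4 -> covers; best now B (z=4)
  C: rows 4-5 cols 5-6 -> outside (row miss)
  D: rows 0-3 cols 4-7 z=7 -> covers; best now B (z=4)
  E: rows 2-4 cols 2-6 z=5 -> covers; best now B (z=4)
Winner: B at z=4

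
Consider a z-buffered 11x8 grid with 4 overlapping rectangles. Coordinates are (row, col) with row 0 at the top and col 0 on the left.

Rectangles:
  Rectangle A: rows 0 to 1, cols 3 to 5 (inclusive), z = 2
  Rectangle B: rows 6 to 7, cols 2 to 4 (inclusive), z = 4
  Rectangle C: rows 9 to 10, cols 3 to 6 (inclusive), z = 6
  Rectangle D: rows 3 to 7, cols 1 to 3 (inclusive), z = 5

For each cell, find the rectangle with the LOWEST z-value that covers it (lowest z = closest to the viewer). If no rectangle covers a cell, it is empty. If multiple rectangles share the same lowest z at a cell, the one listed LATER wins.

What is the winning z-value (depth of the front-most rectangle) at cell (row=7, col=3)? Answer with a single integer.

Answer: 4

Derivation:
Check cell (7,3):
  A: rows 0-1 cols 3-5 -> outside (row miss)
  B: rows 6-7 cols 2-4 z=4 -> covers; best now B (z=4)
  C: rows 9-10 cols 3-6 -> outside (row miss)
  D: rows 3-7 cols 1-3 z=5 -> covers; best now B (z=4)
Winner: B at z=4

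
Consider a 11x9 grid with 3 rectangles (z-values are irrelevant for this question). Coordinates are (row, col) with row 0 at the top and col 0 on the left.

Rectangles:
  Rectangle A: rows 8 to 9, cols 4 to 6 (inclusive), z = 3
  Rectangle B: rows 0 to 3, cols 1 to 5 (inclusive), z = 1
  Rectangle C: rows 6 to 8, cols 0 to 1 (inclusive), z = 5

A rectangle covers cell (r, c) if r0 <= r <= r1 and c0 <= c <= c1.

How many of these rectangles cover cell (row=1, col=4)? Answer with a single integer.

Answer: 1

Derivation:
Check cell (1,4):
  A: rows 8-9 cols 4-6 -> outside (row miss)
  B: rows 0-3 cols 1-5 -> covers
  C: rows 6-8 cols 0-1 -> outside (row miss)
Count covering = 1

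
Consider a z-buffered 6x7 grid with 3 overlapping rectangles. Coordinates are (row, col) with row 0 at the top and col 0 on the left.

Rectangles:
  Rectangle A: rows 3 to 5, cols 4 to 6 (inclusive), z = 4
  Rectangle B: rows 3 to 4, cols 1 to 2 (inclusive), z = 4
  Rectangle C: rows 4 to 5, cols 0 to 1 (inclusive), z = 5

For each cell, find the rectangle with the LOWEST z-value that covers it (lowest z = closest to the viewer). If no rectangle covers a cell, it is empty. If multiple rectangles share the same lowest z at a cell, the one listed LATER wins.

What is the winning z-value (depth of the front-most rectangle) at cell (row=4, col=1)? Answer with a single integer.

Answer: 4

Derivation:
Check cell (4,1):
  A: rows 3-5 cols 4-6 -> outside (col miss)
  B: rows 3-4 cols 1-2 z=4 -> covers; best now B (z=4)
  C: rows 4-5 cols 0-1 z=5 -> covers; best now B (z=4)
Winner: B at z=4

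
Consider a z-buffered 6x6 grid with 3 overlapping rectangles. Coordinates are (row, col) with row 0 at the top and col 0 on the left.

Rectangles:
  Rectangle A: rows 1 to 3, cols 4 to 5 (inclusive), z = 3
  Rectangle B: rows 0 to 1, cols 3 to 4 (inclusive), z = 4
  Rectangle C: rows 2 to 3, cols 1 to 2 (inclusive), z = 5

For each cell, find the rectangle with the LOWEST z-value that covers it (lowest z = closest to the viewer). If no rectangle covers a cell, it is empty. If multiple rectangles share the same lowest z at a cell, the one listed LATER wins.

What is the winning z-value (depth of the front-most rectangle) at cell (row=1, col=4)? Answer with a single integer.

Check cell (1,4):
  A: rows 1-3 cols 4-5 z=3 -> covers; best now A (z=3)
  B: rows 0-1 cols 3-4 z=4 -> covers; best now A (z=3)
  C: rows 2-3 cols 1-2 -> outside (row miss)
Winner: A at z=3

Answer: 3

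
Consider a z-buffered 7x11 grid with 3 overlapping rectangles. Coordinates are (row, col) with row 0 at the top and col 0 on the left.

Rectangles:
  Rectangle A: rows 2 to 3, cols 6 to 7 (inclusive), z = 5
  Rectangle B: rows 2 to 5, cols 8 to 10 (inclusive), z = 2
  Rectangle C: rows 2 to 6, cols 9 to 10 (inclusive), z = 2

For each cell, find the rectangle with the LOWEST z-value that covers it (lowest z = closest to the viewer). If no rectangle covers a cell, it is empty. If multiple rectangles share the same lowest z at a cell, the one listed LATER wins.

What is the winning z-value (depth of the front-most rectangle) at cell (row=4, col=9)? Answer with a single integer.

Answer: 2

Derivation:
Check cell (4,9):
  A: rows 2-3 cols 6-7 -> outside (row miss)
  B: rows 2-5 cols 8-10 z=2 -> covers; best now B (z=2)
  C: rows 2-6 cols 9-10 z=2 -> covers; best now C (z=2)
Winner: C at z=2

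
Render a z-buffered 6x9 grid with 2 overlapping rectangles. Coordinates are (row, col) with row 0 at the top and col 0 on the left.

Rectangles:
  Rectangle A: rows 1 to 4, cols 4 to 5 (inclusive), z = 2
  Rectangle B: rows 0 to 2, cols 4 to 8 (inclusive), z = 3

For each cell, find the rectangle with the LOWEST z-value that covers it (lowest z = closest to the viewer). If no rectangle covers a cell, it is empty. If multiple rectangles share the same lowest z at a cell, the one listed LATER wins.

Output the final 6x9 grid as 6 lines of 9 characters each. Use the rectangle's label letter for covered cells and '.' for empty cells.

....BBBBB
....AABBB
....AABBB
....AA...
....AA...
.........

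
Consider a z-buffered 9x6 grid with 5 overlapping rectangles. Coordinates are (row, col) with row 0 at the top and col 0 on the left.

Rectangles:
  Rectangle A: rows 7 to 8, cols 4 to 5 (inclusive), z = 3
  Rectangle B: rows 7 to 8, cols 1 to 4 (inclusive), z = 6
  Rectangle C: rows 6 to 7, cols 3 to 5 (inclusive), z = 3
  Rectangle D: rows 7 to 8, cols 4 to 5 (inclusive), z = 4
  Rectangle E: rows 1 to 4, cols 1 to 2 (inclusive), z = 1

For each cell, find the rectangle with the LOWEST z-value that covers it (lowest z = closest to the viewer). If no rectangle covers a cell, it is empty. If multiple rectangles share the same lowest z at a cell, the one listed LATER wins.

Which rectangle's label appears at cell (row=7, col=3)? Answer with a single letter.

Check cell (7,3):
  A: rows 7-8 cols 4-5 -> outside (col miss)
  B: rows 7-8 cols 1-4 z=6 -> covers; best now B (z=6)
  C: rows 6-7 cols 3-5 z=3 -> covers; best now C (z=3)
  D: rows 7-8 cols 4-5 -> outside (col miss)
  E: rows 1-4 cols 1-2 -> outside (row miss)
Winner: C at z=3

Answer: C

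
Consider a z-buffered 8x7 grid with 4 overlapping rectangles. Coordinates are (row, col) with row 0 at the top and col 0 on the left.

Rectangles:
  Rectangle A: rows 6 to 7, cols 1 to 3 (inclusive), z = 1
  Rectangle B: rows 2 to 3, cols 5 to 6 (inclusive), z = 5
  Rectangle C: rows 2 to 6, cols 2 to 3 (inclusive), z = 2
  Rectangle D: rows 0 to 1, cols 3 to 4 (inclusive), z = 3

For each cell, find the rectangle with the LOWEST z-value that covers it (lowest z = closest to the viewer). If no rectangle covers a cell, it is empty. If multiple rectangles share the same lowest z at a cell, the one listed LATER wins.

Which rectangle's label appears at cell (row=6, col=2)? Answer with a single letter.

Answer: A

Derivation:
Check cell (6,2):
  A: rows 6-7 cols 1-3 z=1 -> covers; best now A (z=1)
  B: rows 2-3 cols 5-6 -> outside (row miss)
  C: rows 2-6 cols 2-3 z=2 -> covers; best now A (z=1)
  D: rows 0-1 cols 3-4 -> outside (row miss)
Winner: A at z=1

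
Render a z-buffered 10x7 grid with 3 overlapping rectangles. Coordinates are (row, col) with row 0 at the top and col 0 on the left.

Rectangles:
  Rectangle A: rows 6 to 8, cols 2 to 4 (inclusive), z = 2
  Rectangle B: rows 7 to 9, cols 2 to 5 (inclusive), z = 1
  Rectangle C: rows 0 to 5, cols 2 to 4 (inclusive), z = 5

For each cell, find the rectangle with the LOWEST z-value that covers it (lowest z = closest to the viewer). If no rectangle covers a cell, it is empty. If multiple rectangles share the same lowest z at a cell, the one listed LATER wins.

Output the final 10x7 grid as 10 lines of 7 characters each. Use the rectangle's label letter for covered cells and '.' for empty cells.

..CCC..
..CCC..
..CCC..
..CCC..
..CCC..
..CCC..
..AAA..
..BBBB.
..BBBB.
..BBBB.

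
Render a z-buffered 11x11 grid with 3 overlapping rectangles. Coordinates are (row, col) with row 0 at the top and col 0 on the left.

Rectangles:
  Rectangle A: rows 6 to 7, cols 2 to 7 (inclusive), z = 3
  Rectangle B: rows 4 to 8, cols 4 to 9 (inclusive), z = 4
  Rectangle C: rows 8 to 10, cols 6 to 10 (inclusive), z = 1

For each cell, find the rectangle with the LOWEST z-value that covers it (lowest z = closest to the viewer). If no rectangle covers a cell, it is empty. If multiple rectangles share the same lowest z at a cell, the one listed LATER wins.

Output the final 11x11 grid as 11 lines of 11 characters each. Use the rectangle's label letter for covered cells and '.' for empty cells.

...........
...........
...........
...........
....BBBBBB.
....BBBBBB.
..AAAAAABB.
..AAAAAABB.
....BBCCCCC
......CCCCC
......CCCCC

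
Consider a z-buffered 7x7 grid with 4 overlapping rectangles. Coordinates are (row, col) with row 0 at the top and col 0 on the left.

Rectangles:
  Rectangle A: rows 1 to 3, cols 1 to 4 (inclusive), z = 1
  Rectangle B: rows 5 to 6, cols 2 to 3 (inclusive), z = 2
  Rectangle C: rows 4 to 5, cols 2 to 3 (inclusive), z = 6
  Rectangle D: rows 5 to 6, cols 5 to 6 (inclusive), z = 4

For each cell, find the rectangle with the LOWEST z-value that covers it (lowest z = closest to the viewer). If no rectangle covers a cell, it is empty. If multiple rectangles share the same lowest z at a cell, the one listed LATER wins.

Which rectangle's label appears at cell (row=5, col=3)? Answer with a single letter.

Answer: B

Derivation:
Check cell (5,3):
  A: rows 1-3 cols 1-4 -> outside (row miss)
  B: rows 5-6 cols 2-3 z=2 -> covers; best now B (z=2)
  C: rows 4-5 cols 2-3 z=6 -> covers; best now B (z=2)
  D: rows 5-6 cols 5-6 -> outside (col miss)
Winner: B at z=2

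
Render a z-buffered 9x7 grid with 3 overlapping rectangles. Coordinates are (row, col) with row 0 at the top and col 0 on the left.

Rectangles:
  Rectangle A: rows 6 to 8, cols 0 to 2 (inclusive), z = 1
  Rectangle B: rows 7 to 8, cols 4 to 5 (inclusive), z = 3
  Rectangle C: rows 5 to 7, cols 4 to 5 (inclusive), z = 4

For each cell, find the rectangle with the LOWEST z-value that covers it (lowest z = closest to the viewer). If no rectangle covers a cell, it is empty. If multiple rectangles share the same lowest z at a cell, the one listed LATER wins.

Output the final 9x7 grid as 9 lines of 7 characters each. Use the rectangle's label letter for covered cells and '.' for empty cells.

.......
.......
.......
.......
.......
....CC.
AAA.CC.
AAA.BB.
AAA.BB.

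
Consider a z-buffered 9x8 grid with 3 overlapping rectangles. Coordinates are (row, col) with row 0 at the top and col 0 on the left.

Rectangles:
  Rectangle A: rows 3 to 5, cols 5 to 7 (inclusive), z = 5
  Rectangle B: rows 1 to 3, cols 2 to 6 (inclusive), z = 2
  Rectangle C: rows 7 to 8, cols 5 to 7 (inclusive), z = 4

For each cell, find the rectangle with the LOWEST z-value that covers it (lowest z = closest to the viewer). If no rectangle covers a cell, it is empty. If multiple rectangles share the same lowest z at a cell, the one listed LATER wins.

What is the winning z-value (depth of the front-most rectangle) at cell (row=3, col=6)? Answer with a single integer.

Answer: 2

Derivation:
Check cell (3,6):
  A: rows 3-5 cols 5-7 z=5 -> covers; best now A (z=5)
  B: rows 1-3 cols 2-6 z=2 -> covers; best now B (z=2)
  C: rows 7-8 cols 5-7 -> outside (row miss)
Winner: B at z=2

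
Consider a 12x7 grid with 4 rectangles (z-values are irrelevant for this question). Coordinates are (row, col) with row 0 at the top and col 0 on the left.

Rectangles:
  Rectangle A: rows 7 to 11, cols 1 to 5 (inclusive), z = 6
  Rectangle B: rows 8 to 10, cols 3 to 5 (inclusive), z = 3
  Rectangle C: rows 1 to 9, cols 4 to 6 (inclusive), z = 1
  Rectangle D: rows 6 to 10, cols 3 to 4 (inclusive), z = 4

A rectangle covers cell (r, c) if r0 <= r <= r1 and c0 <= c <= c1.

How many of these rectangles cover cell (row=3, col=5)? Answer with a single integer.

Answer: 1

Derivation:
Check cell (3,5):
  A: rows 7-11 cols 1-5 -> outside (row miss)
  B: rows 8-10 cols 3-5 -> outside (row miss)
  C: rows 1-9 cols 4-6 -> covers
  D: rows 6-10 cols 3-4 -> outside (row miss)
Count covering = 1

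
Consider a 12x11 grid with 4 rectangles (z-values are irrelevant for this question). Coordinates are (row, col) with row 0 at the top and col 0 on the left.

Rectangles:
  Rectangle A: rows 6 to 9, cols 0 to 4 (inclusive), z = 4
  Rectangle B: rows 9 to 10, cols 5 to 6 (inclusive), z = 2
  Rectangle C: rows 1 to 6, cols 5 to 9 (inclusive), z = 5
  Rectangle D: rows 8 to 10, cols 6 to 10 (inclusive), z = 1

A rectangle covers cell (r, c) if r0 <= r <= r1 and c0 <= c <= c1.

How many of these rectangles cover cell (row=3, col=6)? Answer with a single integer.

Answer: 1

Derivation:
Check cell (3,6):
  A: rows 6-9 cols 0-4 -> outside (row miss)
  B: rows 9-10 cols 5-6 -> outside (row miss)
  C: rows 1-6 cols 5-9 -> covers
  D: rows 8-10 cols 6-10 -> outside (row miss)
Count covering = 1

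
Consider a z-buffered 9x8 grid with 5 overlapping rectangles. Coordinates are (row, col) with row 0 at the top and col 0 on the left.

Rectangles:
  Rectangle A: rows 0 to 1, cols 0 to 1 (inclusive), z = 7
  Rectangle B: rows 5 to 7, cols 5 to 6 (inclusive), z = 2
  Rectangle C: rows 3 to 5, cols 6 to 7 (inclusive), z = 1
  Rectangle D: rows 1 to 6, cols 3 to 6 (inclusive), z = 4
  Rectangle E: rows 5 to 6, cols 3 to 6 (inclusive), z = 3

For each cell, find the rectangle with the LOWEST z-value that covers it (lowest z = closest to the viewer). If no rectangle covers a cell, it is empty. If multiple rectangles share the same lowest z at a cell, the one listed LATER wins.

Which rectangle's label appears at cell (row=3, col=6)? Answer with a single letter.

Check cell (3,6):
  A: rows 0-1 cols 0-1 -> outside (row miss)
  B: rows 5-7 cols 5-6 -> outside (row miss)
  C: rows 3-5 cols 6-7 z=1 -> covers; best now C (z=1)
  D: rows 1-6 cols 3-6 z=4 -> covers; best now C (z=1)
  E: rows 5-6 cols 3-6 -> outside (row miss)
Winner: C at z=1

Answer: C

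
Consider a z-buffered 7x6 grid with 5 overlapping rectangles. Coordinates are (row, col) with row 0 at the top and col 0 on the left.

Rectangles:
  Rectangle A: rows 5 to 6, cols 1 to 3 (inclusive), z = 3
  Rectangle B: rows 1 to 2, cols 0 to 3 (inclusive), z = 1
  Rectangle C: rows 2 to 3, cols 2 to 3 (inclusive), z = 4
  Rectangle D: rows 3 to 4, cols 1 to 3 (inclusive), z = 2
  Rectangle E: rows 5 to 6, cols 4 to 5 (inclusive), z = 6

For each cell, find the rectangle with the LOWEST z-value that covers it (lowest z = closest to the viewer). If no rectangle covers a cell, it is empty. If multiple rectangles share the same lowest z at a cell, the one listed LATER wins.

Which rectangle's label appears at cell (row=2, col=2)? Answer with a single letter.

Check cell (2,2):
  A: rows 5-6 cols 1-3 -> outside (row miss)
  B: rows 1-2 cols 0-3 z=1 -> covers; best now B (z=1)
  C: rows 2-3 cols 2-3 z=4 -> covers; best now B (z=1)
  D: rows 3-4 cols 1-3 -> outside (row miss)
  E: rows 5-6 cols 4-5 -> outside (row miss)
Winner: B at z=1

Answer: B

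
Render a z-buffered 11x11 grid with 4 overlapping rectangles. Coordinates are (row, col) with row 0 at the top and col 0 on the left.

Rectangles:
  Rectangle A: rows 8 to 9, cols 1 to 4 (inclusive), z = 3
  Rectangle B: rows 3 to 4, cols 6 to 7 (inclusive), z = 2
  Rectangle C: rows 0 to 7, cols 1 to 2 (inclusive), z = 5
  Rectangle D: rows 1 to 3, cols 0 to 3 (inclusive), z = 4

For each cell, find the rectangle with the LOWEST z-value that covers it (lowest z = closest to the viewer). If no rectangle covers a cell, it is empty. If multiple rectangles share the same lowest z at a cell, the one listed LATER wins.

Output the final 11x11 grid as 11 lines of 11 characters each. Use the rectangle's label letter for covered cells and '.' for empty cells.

.CC........
DDDD.......
DDDD.......
DDDD..BB...
.CC...BB...
.CC........
.CC........
.CC........
.AAAA......
.AAAA......
...........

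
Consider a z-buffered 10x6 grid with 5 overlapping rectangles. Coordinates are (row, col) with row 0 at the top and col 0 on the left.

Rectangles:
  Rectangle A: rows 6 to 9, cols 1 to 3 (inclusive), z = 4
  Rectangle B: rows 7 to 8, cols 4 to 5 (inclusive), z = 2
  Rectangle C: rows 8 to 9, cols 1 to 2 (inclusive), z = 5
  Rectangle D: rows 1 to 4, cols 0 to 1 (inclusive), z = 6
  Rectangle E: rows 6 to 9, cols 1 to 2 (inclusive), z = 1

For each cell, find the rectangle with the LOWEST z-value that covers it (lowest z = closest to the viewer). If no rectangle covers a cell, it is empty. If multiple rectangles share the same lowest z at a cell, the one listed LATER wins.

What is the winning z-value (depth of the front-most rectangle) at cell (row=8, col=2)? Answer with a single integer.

Check cell (8,2):
  A: rows 6-9 cols 1-3 z=4 -> covers; best now A (z=4)
  B: rows 7-8 cols 4-5 -> outside (col miss)
  C: rows 8-9 cols 1-2 z=5 -> covers; best now A (z=4)
  D: rows 1-4 cols 0-1 -> outside (row miss)
  E: rows 6-9 cols 1-2 z=1 -> covers; best now E (z=1)
Winner: E at z=1

Answer: 1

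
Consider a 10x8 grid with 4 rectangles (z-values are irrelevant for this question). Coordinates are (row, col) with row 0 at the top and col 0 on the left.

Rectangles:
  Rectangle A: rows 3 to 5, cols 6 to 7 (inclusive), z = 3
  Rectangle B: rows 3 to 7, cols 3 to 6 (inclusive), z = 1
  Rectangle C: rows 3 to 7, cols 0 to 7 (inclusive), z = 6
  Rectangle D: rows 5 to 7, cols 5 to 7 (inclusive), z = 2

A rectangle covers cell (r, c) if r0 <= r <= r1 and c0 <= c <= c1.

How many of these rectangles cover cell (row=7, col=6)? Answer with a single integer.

Check cell (7,6):
  A: rows 3-5 cols 6-7 -> outside (row miss)
  B: rows 3-7 cols 3-6 -> covers
  C: rows 3-7 cols 0-7 -> covers
  D: rows 5-7 cols 5-7 -> covers
Count covering = 3

Answer: 3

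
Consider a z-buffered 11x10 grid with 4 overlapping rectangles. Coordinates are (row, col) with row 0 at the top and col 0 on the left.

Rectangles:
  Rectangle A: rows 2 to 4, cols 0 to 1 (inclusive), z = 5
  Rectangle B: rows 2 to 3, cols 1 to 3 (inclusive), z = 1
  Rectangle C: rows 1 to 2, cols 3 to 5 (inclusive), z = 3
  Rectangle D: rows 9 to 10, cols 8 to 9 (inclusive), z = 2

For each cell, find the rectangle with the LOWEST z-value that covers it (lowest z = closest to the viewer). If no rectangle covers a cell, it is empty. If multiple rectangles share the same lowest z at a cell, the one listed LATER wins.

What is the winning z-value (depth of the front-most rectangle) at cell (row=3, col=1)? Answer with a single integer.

Check cell (3,1):
  A: rows 2-4 cols 0-1 z=5 -> covers; best now A (z=5)
  B: rows 2-3 cols 1-3 z=1 -> covers; best now B (z=1)
  C: rows 1-2 cols 3-5 -> outside (row miss)
  D: rows 9-10 cols 8-9 -> outside (row miss)
Winner: B at z=1

Answer: 1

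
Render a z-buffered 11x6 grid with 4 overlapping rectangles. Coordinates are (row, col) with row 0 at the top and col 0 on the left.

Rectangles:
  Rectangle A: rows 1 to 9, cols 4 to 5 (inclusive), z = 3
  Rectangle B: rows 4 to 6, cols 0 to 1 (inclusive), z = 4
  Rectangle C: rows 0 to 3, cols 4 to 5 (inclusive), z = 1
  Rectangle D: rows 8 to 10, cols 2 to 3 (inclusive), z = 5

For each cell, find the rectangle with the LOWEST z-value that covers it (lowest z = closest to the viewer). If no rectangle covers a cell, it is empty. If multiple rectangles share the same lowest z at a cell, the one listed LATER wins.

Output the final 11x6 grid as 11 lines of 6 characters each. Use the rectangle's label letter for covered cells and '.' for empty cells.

....CC
....CC
....CC
....CC
BB..AA
BB..AA
BB..AA
....AA
..DDAA
..DDAA
..DD..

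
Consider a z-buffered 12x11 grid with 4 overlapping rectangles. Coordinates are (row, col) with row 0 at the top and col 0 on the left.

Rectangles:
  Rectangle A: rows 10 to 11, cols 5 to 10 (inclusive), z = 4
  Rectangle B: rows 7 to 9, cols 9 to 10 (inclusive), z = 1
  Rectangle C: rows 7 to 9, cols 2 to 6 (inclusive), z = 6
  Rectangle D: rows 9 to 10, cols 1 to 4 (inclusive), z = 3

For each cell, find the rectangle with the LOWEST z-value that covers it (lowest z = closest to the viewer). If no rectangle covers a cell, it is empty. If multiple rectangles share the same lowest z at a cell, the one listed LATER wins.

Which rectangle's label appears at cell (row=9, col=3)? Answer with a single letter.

Check cell (9,3):
  A: rows 10-11 cols 5-10 -> outside (row miss)
  B: rows 7-9 cols 9-10 -> outside (col miss)
  C: rows 7-9 cols 2-6 z=6 -> covers; best now C (z=6)
  D: rows 9-10 cols 1-4 z=3 -> covers; best now D (z=3)
Winner: D at z=3

Answer: D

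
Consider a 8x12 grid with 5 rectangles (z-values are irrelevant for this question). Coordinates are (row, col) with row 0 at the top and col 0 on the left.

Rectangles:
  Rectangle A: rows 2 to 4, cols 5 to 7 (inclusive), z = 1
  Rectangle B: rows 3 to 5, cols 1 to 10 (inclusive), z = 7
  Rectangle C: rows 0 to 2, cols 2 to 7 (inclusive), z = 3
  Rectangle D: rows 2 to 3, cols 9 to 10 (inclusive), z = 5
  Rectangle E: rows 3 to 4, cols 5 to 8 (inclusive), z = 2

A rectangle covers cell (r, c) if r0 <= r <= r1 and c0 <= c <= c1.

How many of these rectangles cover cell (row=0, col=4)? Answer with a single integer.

Check cell (0,4):
  A: rows 2-4 cols 5-7 -> outside (row miss)
  B: rows 3-5 cols 1-10 -> outside (row miss)
  C: rows 0-2 cols 2-7 -> covers
  D: rows 2-3 cols 9-10 -> outside (row miss)
  E: rows 3-4 cols 5-8 -> outside (row miss)
Count covering = 1

Answer: 1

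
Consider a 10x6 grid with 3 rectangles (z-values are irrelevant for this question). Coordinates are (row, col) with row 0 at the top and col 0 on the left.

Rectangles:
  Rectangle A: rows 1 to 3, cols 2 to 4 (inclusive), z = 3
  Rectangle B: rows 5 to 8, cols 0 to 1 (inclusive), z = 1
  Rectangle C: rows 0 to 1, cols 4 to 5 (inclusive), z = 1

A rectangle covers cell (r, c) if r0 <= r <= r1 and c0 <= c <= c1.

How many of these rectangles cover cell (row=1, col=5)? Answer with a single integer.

Check cell (1,5):
  A: rows 1-3 cols 2-4 -> outside (col miss)
  B: rows 5-8 cols 0-1 -> outside (row miss)
  C: rows 0-1 cols 4-5 -> covers
Count covering = 1

Answer: 1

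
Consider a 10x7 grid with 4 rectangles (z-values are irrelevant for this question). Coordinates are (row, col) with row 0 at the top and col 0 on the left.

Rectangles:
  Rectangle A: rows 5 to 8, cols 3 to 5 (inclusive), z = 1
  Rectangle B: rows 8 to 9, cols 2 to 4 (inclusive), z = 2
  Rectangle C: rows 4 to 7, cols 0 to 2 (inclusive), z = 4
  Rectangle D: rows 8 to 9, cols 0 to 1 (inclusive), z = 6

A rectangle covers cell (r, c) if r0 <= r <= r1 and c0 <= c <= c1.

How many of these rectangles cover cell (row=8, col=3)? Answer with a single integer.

Answer: 2

Derivation:
Check cell (8,3):
  A: rows 5-8 cols 3-5 -> covers
  B: rows 8-9 cols 2-4 -> covers
  C: rows 4-7 cols 0-2 -> outside (row miss)
  D: rows 8-9 cols 0-1 -> outside (col miss)
Count covering = 2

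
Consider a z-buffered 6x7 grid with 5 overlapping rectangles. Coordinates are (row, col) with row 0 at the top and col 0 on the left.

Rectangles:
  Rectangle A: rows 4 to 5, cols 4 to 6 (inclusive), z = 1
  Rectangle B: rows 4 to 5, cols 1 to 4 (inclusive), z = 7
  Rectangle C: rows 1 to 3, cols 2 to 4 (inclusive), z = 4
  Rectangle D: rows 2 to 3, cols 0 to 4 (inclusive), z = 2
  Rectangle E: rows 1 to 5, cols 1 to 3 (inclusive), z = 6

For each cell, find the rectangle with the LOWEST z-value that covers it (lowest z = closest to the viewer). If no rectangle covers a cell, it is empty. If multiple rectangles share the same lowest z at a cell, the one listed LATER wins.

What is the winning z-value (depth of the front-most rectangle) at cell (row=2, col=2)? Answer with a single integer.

Answer: 2

Derivation:
Check cell (2,2):
  A: rows 4-5 cols 4-6 -> outside (row miss)
  B: rows 4-5 cols 1-4 -> outside (row miss)
  C: rows 1-3 cols 2-4 z=4 -> covers; best now C (z=4)
  D: rows 2-3 cols 0-4 z=2 -> covers; best now D (z=2)
  E: rows 1-5 cols 1-3 z=6 -> covers; best now D (z=2)
Winner: D at z=2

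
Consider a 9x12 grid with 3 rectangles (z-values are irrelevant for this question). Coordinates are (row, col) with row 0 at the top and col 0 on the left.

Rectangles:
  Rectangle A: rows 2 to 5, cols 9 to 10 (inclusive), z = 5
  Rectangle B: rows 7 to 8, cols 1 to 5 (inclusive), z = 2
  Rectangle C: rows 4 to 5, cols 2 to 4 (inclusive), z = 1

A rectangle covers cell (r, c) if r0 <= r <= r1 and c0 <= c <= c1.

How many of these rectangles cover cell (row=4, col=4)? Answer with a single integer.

Check cell (4,4):
  A: rows 2-5 cols 9-10 -> outside (col miss)
  B: rows 7-8 cols 1-5 -> outside (row miss)
  C: rows 4-5 cols 2-4 -> covers
Count covering = 1

Answer: 1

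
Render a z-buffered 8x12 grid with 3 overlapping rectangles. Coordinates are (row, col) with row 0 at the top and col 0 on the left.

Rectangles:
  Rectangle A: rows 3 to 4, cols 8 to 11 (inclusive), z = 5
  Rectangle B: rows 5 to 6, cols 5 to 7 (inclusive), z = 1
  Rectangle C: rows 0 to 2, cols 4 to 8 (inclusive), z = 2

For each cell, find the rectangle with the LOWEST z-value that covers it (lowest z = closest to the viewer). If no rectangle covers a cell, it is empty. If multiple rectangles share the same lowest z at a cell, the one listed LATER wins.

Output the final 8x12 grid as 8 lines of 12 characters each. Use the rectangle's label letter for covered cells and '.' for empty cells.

....CCCCC...
....CCCCC...
....CCCCC...
........AAAA
........AAAA
.....BBB....
.....BBB....
............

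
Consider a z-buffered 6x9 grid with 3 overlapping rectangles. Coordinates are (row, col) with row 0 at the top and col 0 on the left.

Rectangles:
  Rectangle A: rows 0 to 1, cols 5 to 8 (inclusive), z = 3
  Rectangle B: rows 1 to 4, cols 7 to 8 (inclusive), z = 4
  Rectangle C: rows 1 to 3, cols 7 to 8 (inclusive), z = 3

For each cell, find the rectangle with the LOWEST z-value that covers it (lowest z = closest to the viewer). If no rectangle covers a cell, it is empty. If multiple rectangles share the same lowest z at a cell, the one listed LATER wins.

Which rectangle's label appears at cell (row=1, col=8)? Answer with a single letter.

Answer: C

Derivation:
Check cell (1,8):
  A: rows 0-1 cols 5-8 z=3 -> covers; best now A (z=3)
  B: rows 1-4 cols 7-8 z=4 -> covers; best now A (z=3)
  C: rows 1-3 cols 7-8 z=3 -> covers; best now C (z=3)
Winner: C at z=3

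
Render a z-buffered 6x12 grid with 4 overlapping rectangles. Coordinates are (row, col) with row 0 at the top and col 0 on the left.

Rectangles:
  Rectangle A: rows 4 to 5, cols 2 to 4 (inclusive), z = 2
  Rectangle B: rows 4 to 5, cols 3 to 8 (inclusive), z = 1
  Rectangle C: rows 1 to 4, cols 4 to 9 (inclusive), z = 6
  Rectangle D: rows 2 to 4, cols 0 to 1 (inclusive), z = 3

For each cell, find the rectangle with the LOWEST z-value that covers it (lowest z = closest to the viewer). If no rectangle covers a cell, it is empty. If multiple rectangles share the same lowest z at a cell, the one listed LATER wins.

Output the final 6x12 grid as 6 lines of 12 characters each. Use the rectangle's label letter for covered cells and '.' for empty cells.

............
....CCCCCC..
DD..CCCCCC..
DD..CCCCCC..
DDABBBBBBC..
..ABBBBBB...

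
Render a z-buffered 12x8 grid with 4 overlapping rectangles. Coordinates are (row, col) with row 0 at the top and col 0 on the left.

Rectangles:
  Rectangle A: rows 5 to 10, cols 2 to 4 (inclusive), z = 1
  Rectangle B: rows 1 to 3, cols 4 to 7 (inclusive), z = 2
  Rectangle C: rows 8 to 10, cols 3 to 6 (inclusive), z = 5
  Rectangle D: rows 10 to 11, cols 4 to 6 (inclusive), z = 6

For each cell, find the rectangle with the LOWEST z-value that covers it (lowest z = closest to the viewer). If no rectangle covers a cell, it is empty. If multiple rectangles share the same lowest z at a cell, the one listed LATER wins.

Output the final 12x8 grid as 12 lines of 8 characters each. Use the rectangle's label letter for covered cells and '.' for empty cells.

........
....BBBB
....BBBB
....BBBB
........
..AAA...
..AAA...
..AAA...
..AAACC.
..AAACC.
..AAACC.
....DDD.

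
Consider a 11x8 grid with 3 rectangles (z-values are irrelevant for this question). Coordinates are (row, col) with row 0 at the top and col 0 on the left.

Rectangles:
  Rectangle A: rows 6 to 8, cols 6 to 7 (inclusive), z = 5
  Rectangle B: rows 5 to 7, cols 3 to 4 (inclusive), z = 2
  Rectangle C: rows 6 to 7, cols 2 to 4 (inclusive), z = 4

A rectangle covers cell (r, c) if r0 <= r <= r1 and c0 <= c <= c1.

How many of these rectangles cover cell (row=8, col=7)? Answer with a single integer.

Check cell (8,7):
  A: rows 6-8 cols 6-7 -> covers
  B: rows 5-7 cols 3-4 -> outside (row miss)
  C: rows 6-7 cols 2-4 -> outside (row miss)
Count covering = 1

Answer: 1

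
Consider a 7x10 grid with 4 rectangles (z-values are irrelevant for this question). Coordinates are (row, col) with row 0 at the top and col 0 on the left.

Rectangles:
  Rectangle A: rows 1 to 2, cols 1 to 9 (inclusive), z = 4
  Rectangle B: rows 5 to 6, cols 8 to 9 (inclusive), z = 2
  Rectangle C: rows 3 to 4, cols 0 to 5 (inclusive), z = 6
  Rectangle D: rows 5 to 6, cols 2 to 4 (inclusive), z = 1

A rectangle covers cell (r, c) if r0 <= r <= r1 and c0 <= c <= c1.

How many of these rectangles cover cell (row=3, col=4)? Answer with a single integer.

Answer: 1

Derivation:
Check cell (3,4):
  A: rows 1-2 cols 1-9 -> outside (row miss)
  B: rows 5-6 cols 8-9 -> outside (row miss)
  C: rows 3-4 cols 0-5 -> covers
  D: rows 5-6 cols 2-4 -> outside (row miss)
Count covering = 1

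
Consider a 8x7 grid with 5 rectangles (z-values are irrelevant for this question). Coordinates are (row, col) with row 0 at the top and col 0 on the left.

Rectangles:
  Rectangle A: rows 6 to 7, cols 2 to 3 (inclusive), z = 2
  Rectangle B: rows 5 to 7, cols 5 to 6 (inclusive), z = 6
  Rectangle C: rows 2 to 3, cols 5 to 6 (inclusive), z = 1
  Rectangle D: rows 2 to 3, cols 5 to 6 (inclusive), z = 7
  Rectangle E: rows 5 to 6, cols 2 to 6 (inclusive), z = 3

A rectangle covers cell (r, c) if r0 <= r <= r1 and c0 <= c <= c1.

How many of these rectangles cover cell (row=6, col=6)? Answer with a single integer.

Answer: 2

Derivation:
Check cell (6,6):
  A: rows 6-7 cols 2-3 -> outside (col miss)
  B: rows 5-7 cols 5-6 -> covers
  C: rows 2-3 cols 5-6 -> outside (row miss)
  D: rows 2-3 cols 5-6 -> outside (row miss)
  E: rows 5-6 cols 2-6 -> covers
Count covering = 2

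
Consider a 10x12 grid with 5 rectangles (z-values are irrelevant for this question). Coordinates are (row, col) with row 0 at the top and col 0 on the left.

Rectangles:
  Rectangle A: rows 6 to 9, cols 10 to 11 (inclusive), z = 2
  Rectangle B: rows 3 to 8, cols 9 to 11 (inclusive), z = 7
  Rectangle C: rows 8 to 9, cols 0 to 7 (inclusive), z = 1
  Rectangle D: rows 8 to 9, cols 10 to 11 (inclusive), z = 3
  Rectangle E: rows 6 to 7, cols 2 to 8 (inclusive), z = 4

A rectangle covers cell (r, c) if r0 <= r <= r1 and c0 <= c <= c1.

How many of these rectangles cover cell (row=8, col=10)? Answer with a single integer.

Answer: 3

Derivation:
Check cell (8,10):
  A: rows 6-9 cols 10-11 -> covers
  B: rows 3-8 cols 9-11 -> covers
  C: rows 8-9 cols 0-7 -> outside (col miss)
  D: rows 8-9 cols 10-11 -> covers
  E: rows 6-7 cols 2-8 -> outside (row miss)
Count covering = 3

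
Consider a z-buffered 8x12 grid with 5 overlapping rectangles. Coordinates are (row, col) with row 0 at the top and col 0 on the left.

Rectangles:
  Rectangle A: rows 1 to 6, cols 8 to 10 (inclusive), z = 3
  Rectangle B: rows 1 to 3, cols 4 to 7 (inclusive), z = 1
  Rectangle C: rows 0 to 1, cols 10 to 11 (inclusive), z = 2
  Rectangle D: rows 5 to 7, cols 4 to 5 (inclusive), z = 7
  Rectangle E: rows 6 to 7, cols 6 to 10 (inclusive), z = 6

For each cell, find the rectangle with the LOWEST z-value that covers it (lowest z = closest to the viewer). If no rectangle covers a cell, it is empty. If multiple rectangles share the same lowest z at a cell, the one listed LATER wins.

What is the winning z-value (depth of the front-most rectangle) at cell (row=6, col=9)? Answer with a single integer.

Check cell (6,9):
  A: rows 1-6 cols 8-10 z=3 -> covers; best now A (z=3)
  B: rows 1-3 cols 4-7 -> outside (row miss)
  C: rows 0-1 cols 10-11 -> outside (row miss)
  D: rows 5-7 cols 4-5 -> outside (col miss)
  E: rows 6-7 cols 6-10 z=6 -> covers; best now A (z=3)
Winner: A at z=3

Answer: 3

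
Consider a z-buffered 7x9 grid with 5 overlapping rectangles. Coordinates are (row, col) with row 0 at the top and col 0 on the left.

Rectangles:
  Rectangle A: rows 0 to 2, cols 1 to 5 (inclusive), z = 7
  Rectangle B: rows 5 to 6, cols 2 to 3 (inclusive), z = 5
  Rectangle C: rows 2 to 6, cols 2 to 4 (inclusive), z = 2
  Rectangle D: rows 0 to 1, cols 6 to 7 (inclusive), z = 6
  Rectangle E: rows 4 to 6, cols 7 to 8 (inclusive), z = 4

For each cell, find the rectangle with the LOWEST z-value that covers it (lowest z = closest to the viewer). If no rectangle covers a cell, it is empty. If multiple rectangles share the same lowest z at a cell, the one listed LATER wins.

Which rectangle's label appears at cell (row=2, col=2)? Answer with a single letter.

Check cell (2,2):
  A: rows 0-2 cols 1-5 z=7 -> covers; best now A (z=7)
  B: rows 5-6 cols 2-3 -> outside (row miss)
  C: rows 2-6 cols 2-4 z=2 -> covers; best now C (z=2)
  D: rows 0-1 cols 6-7 -> outside (row miss)
  E: rows 4-6 cols 7-8 -> outside (row miss)
Winner: C at z=2

Answer: C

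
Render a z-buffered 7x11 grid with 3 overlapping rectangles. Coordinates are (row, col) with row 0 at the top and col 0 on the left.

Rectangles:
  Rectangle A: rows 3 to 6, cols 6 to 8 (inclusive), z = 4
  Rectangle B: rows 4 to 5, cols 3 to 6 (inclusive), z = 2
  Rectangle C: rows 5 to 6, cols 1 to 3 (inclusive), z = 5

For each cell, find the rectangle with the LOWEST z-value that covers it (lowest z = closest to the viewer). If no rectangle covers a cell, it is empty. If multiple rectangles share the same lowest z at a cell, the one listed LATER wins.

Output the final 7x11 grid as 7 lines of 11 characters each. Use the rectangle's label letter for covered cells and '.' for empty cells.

...........
...........
...........
......AAA..
...BBBBAA..
.CCBBBBAA..
.CCC..AAA..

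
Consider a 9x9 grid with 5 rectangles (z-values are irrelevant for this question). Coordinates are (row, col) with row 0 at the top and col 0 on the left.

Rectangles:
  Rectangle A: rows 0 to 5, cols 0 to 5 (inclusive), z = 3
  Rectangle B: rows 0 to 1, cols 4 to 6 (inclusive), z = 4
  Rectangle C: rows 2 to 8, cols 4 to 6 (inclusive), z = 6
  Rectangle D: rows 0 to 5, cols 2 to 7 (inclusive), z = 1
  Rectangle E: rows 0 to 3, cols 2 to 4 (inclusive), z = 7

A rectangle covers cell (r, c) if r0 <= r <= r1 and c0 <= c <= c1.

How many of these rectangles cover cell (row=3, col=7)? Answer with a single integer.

Check cell (3,7):
  A: rows 0-5 cols 0-5 -> outside (col miss)
  B: rows 0-1 cols 4-6 -> outside (row miss)
  C: rows 2-8 cols 4-6 -> outside (col miss)
  D: rows 0-5 cols 2-7 -> covers
  E: rows 0-3 cols 2-4 -> outside (col miss)
Count covering = 1

Answer: 1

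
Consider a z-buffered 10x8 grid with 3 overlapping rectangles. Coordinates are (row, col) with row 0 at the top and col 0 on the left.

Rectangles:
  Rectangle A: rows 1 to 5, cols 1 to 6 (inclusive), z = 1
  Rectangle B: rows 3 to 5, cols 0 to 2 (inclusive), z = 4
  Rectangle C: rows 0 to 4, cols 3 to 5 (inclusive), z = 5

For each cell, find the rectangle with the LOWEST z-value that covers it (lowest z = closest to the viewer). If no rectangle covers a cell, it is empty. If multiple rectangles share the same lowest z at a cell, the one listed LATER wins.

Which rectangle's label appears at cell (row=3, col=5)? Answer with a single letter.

Answer: A

Derivation:
Check cell (3,5):
  A: rows 1-5 cols 1-6 z=1 -> covers; best now A (z=1)
  B: rows 3-5 cols 0-2 -> outside (col miss)
  C: rows 0-4 cols 3-5 z=5 -> covers; best now A (z=1)
Winner: A at z=1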